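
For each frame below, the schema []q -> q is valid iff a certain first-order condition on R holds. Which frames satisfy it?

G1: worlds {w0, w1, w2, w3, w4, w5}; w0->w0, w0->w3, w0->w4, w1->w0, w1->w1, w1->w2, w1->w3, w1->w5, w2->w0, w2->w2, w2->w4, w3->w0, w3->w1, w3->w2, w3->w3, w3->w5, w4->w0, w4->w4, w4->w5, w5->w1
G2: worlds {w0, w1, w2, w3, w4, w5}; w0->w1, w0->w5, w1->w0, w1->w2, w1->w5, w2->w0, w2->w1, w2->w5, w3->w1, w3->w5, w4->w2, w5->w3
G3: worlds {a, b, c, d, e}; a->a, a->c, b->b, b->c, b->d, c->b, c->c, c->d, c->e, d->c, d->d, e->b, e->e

G3

The schema corresponds to reflexivity: forall x Rxx.
G1: fails — world w5 does not see itself.
G2: fails — world w0 does not see itself.
G3: holds.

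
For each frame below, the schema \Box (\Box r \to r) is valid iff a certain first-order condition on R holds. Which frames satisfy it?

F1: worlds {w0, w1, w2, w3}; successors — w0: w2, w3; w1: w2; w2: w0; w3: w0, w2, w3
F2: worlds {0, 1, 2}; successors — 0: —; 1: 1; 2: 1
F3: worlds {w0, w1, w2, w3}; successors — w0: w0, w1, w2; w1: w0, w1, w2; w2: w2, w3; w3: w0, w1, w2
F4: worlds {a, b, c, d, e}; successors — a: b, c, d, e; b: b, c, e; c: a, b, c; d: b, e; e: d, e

Frame correspondent (Sahlqvist): \forall x \forall y (Rxy \to Ryy) — i.e. shift-reflexivity.
F1: fails — Rw1w2 but not Rw2w2.
F2: condition met.
F3: fails — Rw2w3 but not Rw3w3.
F4: fails — Red but not Rdd.

F2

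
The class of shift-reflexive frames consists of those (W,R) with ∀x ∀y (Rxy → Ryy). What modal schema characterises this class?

□(□s → s)

A defining formula is □(□s → s) (the T□ axiom).
Suppose □(□s→s) is valid. Take Rxy and set V(s)={w : Ryw}. Then at y, □s holds; since □(□s→s) at x, □s→s at y, so s at y, i.e. Ryy.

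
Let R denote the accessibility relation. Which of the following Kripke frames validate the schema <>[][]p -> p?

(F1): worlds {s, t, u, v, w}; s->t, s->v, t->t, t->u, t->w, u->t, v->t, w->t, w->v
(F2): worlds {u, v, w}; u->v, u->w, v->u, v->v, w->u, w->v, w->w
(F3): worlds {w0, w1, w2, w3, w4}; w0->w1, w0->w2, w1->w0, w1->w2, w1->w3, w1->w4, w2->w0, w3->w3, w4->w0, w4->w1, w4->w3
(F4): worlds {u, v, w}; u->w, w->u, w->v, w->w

(F2)

Frame correspondent (Sahlqvist): forall x forall y (xRy -> exists w (y R^2 w & x = w)) — i.e. a generalized confluence (Geach) condition.
(F1): fails — sRt but no w* with tR²w* and s=w*.
(F2): holds.
(F3): fails — w0Rw2 but no w with w2R²w and w0=w.
(F4): fails — wRv but no t with vR²t and w=t.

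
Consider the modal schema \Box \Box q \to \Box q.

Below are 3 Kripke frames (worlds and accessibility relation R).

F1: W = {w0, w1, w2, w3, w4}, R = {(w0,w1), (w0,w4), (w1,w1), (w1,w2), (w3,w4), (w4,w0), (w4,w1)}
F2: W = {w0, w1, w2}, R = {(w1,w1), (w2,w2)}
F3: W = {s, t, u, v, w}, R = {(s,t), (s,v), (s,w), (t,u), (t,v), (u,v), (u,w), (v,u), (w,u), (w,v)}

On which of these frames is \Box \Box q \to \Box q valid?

The schema corresponds to density: \forall x \forall y (Rxy \to \exists z (Rxz \wedge Rzy)).
F1: fails — Rw0w4 but no z with Rw0z and Rzw4.
F2: ✓.
F3: fails — Ruw but no z with Ruz and Rzw.

F2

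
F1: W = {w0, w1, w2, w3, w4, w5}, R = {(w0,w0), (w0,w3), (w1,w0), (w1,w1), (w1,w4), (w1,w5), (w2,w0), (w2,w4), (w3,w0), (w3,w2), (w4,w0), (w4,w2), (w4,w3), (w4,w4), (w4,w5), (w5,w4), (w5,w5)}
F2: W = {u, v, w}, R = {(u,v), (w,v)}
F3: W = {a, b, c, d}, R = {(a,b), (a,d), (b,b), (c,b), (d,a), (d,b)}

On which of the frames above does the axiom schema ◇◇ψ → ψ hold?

Frame correspondent (Sahlqvist): ∀x ∀y (xR²y → ∃w (y = w ∧ x = w)) — i.e. a generalized confluence (Geach) condition.
F1: fails — w0R²w2 but w2 ≠ w0.
F2: condition met.
F3: fails — aR²b but b ≠ a.
Valid on: F2.

F2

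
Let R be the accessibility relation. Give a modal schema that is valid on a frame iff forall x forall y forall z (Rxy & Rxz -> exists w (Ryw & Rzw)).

This is convergence; the standard corresponding axiom is .2: ◇□s → □◇s.
Suppose ◇□s→□◇s is valid. Take Rxy, Rxz and set V(s)={w : Ryw}. Then □s at y so ◇□s at x, so □◇s at x, so ◇s at z, giving w with Rzw and Ryw.

◇□s → □◇s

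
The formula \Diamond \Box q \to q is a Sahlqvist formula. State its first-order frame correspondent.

symmetry

This is a form of the B axiom.
Its frame correspondent is symmetry — \forall x \forall y (Rxy \to Ryx).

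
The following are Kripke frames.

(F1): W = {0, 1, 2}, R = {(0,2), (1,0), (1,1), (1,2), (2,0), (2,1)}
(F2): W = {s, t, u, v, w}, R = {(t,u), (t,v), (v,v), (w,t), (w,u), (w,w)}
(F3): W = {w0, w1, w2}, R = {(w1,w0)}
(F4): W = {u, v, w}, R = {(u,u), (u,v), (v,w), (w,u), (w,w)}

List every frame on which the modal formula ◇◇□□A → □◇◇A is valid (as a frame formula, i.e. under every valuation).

This is the axiom for a generalized confluence (Geach) condition; its first-order frame correspondent is ∀x ∀y ∀z ((xR²y ∧ xRz) → ∃w (yR²w ∧ zR²w)).
(F1): holds.
(F2): fails — tR²v, tRu but no w* with vR²w* and uR²w*.
(F3): holds.
(F4): holds.

(F1), (F3), (F4)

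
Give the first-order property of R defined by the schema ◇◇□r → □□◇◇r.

∀x ∀y ∀z ((xR²y ∧ xR²z) → ∃w (yRw ∧ zR²w))

This is a Sahlqvist (Geach-type) schema ◇^2□^1r → □^2◇^2r.
Minimal-valuation argument: fix x; take any y with xR^2y and any z with xR^2z. Set V(r) to the set of worlds R-reachable from y in exactly 1 step. Then □^1r holds at y, so the antecedent holds at x; validity forces ◇^2r at z, giving a w with zR^2w and yR^1w.
First-order correspondent: ∀x ∀y ∀z ((xR²y ∧ xR²z) → ∃w (yRw ∧ zR²w)).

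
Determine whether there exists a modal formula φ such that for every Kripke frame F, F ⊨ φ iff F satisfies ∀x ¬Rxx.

No — not modally definable

If a class were modally definable it would be closed under surjective bounded morphisms (Goldblatt–Thomason).
The 2-cycle (worlds s,t with s→t→s) is irreflexive, and the map sending every world to a single reflexive point • is a surjective bounded morphism (forth: every edge maps to (•,•); back: every world has a successor). So any modal formula valid on the 2-cycle is also valid on the reflexive point, which is not irreflexive.
So no modal formula (or set of formulas) defines exactly the irreflexive frames.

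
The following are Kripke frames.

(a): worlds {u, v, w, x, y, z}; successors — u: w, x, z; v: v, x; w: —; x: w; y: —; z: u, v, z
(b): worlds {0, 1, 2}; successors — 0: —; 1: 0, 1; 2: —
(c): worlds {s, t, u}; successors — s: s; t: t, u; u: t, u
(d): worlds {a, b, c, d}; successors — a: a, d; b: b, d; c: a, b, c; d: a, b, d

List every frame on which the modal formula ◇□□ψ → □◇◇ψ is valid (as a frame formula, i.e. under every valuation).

(c), (d)

The schema corresponds to a generalized confluence (Geach) condition: ∀x ∀y ∀z ((xRy ∧ xRz) → ∃w (yR²w ∧ zR²w)).
(a): fails — uRw, uRw but no t with wR²t and wR²t.
(b): fails — 1R0, 1R0 but no w with 0R²w and 0R²w.
(c): holds.
(d): holds.
Valid on: (c), (d).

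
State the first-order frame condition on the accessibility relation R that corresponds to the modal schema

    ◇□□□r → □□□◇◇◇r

This is a Sahlqvist (Geach-type) schema ◇^1□^3r → □^3◇^3r.
Minimal-valuation argument: fix x; take any y with xR^1y and any z with xR^3z. Set V(r) to the set of worlds R-reachable from y in exactly 3 steps. Then □^3r holds at y, so the antecedent holds at x; validity forces ◇^3r at z, giving a w with zR^3w and yR^3w.
First-order correspondent: ∀x ∀y ∀z ((xRy ∧ xR³z) → ∃w (yR³w ∧ zR³w)).

∀x ∀y ∀z ((xRy ∧ xR³z) → ∃w (yR³w ∧ zR³w))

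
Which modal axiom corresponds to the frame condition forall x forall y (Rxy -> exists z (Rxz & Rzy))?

□□s → □s

A defining formula is □□s → □s (the C4 axiom).
Suppose □□s→□s is valid. Take Rxy and set V(s)={w : xR²w}. Then □□s at x, so □s at x, so s at y, i.e. ∃z(Rxz∧Rzy).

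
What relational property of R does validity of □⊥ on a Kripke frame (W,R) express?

emptiness of R: ∀x ∀y ¬Rxy

□⊥ is valid iff no world has any successor (otherwise □⊥ fails at any world with one).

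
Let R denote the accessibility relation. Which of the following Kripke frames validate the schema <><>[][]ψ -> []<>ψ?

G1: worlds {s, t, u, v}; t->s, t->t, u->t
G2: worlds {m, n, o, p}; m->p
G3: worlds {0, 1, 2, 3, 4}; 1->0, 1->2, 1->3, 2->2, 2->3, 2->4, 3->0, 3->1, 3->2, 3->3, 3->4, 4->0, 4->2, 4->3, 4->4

The schema corresponds to a generalized confluence (Geach) condition: forall x forall y forall z ((x R^2 y & xRz) -> exists w (y R^2 w & zRw)).
G1: fails — tR²s, tRs but no w with sR²w and sRw.
G2: holds.
G3: fails — 1R²0, 1R0 but no w with 0R²w and 0Rw.

G2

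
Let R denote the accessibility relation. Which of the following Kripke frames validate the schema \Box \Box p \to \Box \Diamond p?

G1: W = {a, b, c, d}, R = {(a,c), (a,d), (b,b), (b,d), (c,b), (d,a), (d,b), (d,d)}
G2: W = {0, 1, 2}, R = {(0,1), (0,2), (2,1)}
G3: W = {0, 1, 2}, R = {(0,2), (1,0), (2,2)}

This is the axiom for a generalized confluence (Geach) condition; its first-order frame correspondent is \forall x \forall z (xRz \to \exists w (x R^2 w \wedge zRw)).
G1: ✓.
G2: fails — 0R1 but no w with 0R²w and 1Rw.
G3: ✓.

G1, G3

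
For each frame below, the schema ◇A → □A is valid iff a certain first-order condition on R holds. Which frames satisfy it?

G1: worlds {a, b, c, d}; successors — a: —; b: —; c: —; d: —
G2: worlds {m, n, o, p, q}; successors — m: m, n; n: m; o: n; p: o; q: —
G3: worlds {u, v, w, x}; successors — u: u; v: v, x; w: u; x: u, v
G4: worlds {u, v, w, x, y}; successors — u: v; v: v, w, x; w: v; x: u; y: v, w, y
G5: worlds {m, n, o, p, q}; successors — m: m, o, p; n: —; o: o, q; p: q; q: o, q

This is the axiom for partial functionality; its first-order frame correspondent is ∀x ∀y ∀z (Rxy ∧ Rxz → y = z).
G1: holds.
G2: fails — m sees both m and n.
G3: fails — v sees both v and x.
G4: fails — v sees both v and w.
G5: fails — m sees both m and o.

G1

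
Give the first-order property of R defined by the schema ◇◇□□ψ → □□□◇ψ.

∀x ∀y ∀z ((xR²y ∧ xR³z) → ∃w (yR²w ∧ zRw))

This is a Sahlqvist (Geach-type) schema ◇^2□^2ψ → □^3◇^1ψ.
Minimal-valuation argument: fix x; take any y with xR^2y and any z with xR^3z. Set V(ψ) to the set of worlds R-reachable from y in exactly 2 steps. Then □^2ψ holds at y, so the antecedent holds at x; validity forces ◇^1ψ at z, giving a w with zR^1w and yR^2w.
First-order correspondent: ∀x ∀y ∀z ((xR²y ∧ xR³z) → ∃w (yR²w ∧ zRw)).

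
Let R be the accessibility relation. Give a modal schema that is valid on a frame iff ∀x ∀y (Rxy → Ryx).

ψ → □◇ψ

A defining formula is ψ → □◇ψ (the B axiom).
Suppose ψ→□◇ψ is valid. Take Rxy and set V(ψ)={x}. Then ψ at x, so □◇ψ at x, so ◇ψ at y, so some z with Ryz has ψ; z=x, i.e. Ryx.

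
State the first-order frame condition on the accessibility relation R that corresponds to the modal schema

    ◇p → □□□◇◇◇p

This is a Sahlqvist (Geach-type) schema ◇^1□^0p → □^3◇^3p.
Minimal-valuation argument: fix x; take any y with xR^1y and any z with xR^3z. Set V(p) to the set of worlds R-reachable from y in exactly 0 steps. Then □^0p holds at y, so the antecedent holds at x; validity forces ◇^3p at z, giving a w with zR^3w and yR^0w.
First-order correspondent: ∀x ∀y ∀z ((xRy ∧ xR³z) → ∃w (y = w ∧ zR³w)).

∀x ∀y ∀z ((xRy ∧ xR³z) → ∃w (y = w ∧ zR³w))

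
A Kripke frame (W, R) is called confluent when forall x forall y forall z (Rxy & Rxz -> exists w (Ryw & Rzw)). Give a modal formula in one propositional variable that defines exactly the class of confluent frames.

◇□s → □◇s

The condition is convergence. The .2 schema ◇□s → □◇s defines it.
Suppose ◇□s→□◇s is valid. Take Rxy, Rxz and set V(s)={w : Ryw}. Then □s at y so ◇□s at x, so □◇s at x, so ◇s at z, giving w with Rzw and Ryw.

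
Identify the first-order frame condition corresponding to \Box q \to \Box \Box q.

Transitivity

Suppose □q→□□q is valid. Take Rxy, Ryz and set V(q)={w : Rxw}. Then □q at x, so □□q at x, so □q at y, so q at z, i.e. Rxz.
The converse is a direct semantic check.
So the correspondent is transitivity.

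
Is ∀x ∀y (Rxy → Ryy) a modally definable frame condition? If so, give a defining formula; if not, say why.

The condition is shift-reflexivity. A defining modal formula is □(□q → q).
Suppose □(□q→q) is valid. Take Rxy and set V(q)={w : Ryw}. Then at y, □q holds; since □(□q→q) at x, □q→q at y, so q at y, i.e. Ryy.

Yes, by □(□q → q)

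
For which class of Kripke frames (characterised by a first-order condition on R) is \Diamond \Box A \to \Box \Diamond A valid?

Convergence

Suppose ◇□A→□◇A is valid. Take Rxy, Rxz and set V(A)={w : Ryw}. Then □A at y so ◇□A at x, so □◇A at x, so ◇A at z, giving w with Rzw and Ryw.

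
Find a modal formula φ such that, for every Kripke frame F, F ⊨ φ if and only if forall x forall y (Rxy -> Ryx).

This is symmetry; the standard corresponding axiom is B: p → □◇p.

p → □◇p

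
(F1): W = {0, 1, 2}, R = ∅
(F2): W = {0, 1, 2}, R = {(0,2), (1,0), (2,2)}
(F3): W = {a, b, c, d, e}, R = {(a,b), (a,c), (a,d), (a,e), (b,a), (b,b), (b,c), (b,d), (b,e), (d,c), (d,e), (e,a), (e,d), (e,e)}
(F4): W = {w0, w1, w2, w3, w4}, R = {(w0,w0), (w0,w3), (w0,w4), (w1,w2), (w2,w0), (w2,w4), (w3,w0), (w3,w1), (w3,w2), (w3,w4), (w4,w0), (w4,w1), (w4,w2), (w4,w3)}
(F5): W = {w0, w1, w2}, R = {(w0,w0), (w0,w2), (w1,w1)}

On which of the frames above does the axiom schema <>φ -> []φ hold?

Frame correspondent (Sahlqvist): forall x forall y forall z (Rxy & Rxz -> y = z) — i.e. partial functionality.
(F1): satisfies the condition.
(F2): satisfies the condition.
(F3): fails — a sees both b and c.
(F4): fails — w0 sees both w0 and w3.
(F5): fails — w0 sees both w0 and w2.
Valid on: (F1), (F2).

(F1), (F2)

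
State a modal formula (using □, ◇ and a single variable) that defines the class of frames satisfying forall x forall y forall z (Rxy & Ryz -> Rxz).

□q → □□q

A defining formula is □q → □□q (the 4 axiom).
Suppose □q→□□q is valid. Take Rxy, Ryz and set V(q)={w : Rxw}. Then □q at x, so □□q at x, so □q at y, so q at z, i.e. Rxz.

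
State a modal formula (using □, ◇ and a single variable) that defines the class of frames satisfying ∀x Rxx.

This is reflexivity; the standard corresponding axiom is T: □s → s.
Suppose □s→s is valid. At any x set V(s)={w : Rxw}. Then □s holds at x, so s holds at x, i.e. Rxx.

□s → s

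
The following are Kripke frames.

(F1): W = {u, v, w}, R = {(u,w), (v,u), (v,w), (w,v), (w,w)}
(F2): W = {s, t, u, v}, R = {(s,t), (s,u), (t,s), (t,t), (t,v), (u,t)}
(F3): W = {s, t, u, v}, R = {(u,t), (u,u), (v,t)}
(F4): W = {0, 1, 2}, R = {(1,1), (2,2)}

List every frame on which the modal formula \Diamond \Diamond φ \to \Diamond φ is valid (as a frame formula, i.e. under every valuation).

This is the axiom for transitivity; its first-order frame correspondent is \forall x \forall y \forall z (Rxy \wedge Ryz \to Rxz).
(F1): fails — Ruw and Rwv but not Ruv.
(F2): fails — Rut and Rtv but not Ruv.
(F3): condition met.
(F4): condition met.

(F3), (F4)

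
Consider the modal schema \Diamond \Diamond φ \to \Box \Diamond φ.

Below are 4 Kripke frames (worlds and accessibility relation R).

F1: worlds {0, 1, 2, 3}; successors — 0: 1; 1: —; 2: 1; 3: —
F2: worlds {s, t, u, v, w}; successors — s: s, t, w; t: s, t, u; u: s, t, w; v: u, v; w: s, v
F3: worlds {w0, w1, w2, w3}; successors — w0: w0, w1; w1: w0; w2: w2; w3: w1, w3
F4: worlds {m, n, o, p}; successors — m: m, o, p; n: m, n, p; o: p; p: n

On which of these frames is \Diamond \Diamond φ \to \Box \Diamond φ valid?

F1

The schema corresponds to a generalized confluence (Geach) condition: \forall x \forall y \forall z ((x R^2 y \wedge xRz) \to \exists w (y = w \wedge zRw)).
F1: holds.
F2: fails — sR²t, sRw but no w* with t=w* and wRw*.
F3: fails — w0R²w1, w0Rw1 but no w with w1=w and w1Rw.
F4: fails — mR²m, mRo but no w with m=w and oRw.
Valid on: F1.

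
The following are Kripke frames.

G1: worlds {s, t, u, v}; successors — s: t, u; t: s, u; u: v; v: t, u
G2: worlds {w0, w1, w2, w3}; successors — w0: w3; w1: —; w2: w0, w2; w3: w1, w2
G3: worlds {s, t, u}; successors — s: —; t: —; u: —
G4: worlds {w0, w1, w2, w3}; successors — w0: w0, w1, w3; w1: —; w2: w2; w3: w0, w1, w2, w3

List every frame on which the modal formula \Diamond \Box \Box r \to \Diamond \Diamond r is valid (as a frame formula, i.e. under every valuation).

G1, G3

The schema corresponds to a generalized confluence (Geach) condition: \forall x \forall y (xRy \to \exists w (y R^2 w \wedge x R^2 w)).
G1: ✓.
G2: fails — w3Rw1 but no w with w1R²w and w3R²w.
G3: ✓.
G4: fails — w0Rw1 but no w with w1R²w and w0R²w.
Valid on: G1, G3.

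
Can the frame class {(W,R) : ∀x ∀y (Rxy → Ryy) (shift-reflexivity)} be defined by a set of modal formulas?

Yes — defined by □(□p → p)

This is a Sahlqvist condition; the T□ axiom □(□p → p) defines it.
Suppose □(□p→p) is valid. Take Rxy and set V(p)={w : Ryw}. Then at y, □p holds; since □(□p→p) at x, □p→p at y, so p at y, i.e. Ryy.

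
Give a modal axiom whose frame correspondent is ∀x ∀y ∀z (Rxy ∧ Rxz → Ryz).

◇r → □◇r

The condition is the Euclidean property. The 5 schema ◇r → □◇r defines it.
Suppose ◇r→□◇r is valid. Take Rxy, Rxz and set V(r)={y}. Then ◇r at x, so □◇r at x, so ◇r at z, so some w with Rzw has r; w=y, i.e. Rzy. By symmetry of the argument, Ryz.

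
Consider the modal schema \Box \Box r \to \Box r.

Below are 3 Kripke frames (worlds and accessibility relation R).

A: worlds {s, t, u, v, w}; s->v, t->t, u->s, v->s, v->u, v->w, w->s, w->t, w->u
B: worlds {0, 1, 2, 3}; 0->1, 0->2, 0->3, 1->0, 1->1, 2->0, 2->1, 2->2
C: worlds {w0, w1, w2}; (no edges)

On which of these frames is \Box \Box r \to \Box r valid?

C

The schema corresponds to density: \forall x \forall y (Rxy \to \exists z (Rxz \wedge Rzy)).
A: fails — Rwu but no z with Rwz and Rzu.
B: fails — R03 but no z with R0z and Rz3.
C: holds.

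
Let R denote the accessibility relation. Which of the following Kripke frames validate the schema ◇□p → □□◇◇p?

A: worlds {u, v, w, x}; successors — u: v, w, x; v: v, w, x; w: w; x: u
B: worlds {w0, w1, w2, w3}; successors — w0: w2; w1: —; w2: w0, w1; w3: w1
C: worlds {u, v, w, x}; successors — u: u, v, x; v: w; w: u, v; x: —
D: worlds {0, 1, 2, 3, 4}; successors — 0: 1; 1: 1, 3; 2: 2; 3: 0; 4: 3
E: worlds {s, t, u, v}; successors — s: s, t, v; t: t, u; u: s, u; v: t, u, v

E

This is the axiom for a generalized confluence (Geach) condition; its first-order frame correspondent is ∀x ∀y ∀z ((xRy ∧ xR²z) → ∃w (yRw ∧ zR²w)).
A: fails — uRx, uR²w but no t with xRt and wR²t.
B: fails — w0Rw2, w0R²w1 but no w with w2Rw and w1R²w.
C: fails — uRu, uR²x but no t with uRt and xR²t.
D: fails — 1R3, 1R²0 but no w with 3Rw and 0R²w.
E: condition met.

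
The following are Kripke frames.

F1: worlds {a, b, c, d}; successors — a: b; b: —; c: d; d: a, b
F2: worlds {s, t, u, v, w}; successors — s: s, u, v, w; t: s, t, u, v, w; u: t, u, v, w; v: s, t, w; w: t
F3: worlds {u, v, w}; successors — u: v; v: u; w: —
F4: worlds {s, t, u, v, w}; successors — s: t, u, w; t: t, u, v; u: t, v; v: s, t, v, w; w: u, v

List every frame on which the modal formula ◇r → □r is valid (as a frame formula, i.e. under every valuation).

F3

This is the axiom for partial functionality; its first-order frame correspondent is ∀x ∀y ∀z (Rxy ∧ Rxz → y = z).
F1: fails — d sees both a and b.
F2: fails — s sees both s and u.
F3: condition met.
F4: fails — s sees both t and u.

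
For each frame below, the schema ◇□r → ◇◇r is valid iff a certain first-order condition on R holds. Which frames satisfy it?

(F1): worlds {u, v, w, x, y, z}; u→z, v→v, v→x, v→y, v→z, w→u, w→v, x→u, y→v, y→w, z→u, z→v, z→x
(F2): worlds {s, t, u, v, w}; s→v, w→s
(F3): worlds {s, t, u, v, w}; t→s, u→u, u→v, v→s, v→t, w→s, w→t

(F1)

Frame correspondent (Sahlqvist): ∀x ∀y (xRy → ∃w (yRw ∧ xR²w)) — i.e. a generalized confluence (Geach) condition.
(F1): condition met.
(F2): fails — sRv but no w* with vRw* and sR²w*.
(F3): fails — tRs but no w* with sRw* and tR²w*.
Valid on: (F1).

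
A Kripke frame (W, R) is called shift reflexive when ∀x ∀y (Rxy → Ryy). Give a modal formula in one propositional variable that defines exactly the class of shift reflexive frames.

□(□r → r)

A defining formula is □(□r → r) (the T□ axiom).
Suppose □(□r→r) is valid. Take Rxy and set V(r)={w : Ryw}. Then at y, □r holds; since □(□r→r) at x, □r→r at y, so r at y, i.e. Ryy.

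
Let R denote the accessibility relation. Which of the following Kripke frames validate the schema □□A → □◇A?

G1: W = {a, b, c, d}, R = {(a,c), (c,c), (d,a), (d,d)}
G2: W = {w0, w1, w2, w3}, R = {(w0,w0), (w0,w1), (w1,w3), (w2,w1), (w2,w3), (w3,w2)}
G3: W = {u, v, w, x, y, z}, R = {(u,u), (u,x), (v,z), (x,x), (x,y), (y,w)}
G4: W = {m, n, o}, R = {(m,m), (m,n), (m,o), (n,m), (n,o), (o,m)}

G1, G2, G4

This is the axiom for a generalized confluence (Geach) condition; its first-order frame correspondent is ∀x ∀z (xRz → ∃w (xR²w ∧ zRw)).
G1: condition met.
G2: condition met.
G3: fails — vRz but no t with vR²t and zRt.
G4: condition met.
Valid on: G1, G2, G4.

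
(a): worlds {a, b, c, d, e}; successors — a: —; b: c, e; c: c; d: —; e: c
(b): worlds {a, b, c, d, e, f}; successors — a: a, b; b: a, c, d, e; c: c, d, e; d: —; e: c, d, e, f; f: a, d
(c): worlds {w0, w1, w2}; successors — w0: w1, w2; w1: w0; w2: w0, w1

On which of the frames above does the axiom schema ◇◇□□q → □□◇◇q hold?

(a), (c)

The schema corresponds to a generalized confluence (Geach) condition: ∀x ∀y ∀z ((xR²y ∧ xR²z) → ∃w (yR²w ∧ zR²w)).
(a): satisfies the condition.
(b): fails — aR²a, aR²d but no w with aR²w and dR²w.
(c): satisfies the condition.
Valid on: (a), (c).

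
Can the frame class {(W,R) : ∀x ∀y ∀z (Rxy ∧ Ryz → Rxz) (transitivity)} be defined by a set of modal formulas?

Yes: it is transitivity, defined by the 4 schema □q → □□q.
Suppose □q→□□q is valid. Take Rxy, Ryz and set V(q)={w : Rxw}. Then □q at x, so □□q at x, so □q at y, so q at z, i.e. Rxz.

Definable; □q → □□q defines it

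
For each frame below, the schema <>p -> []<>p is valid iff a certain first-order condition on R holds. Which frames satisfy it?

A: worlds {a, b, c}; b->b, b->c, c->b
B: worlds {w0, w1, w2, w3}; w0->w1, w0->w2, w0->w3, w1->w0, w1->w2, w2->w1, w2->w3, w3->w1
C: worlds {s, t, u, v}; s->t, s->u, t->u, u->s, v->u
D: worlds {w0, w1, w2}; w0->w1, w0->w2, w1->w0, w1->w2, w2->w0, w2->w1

Frame correspondent (Sahlqvist): forall x forall y forall z (Rxy & Rxz -> Ryz) — i.e. the Euclidean property.
A: fails — Rbc and Rbc but not Rcc.
B: fails — Rw0w1 and Rw0w1 but not Rw1w1.
C: fails — Rsu and Rsu but not Ruu.
D: fails — Rw0w1 and Rw0w1 but not Rw1w1.

none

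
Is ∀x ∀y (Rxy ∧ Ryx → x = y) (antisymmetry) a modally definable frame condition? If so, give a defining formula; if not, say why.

Any modally definable frame class is closed under surjective bounded morphisms.
The 4-cycle (worlds a,b,c,d with a→b→c→d→a) is antisymmetric. Sending even-indexed worlds to a and odd-indexed worlds to b is a surjective bounded morphism onto the two-world frame with a↔b, which is not antisymmetric.
So no modal formula (or set of formulas) defines exactly the antisymmetric frames.

Not definable by any modal formula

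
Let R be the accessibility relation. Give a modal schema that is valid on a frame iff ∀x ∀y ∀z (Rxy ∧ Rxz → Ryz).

◇q → □◇q

A defining formula is ◇q → □◇q (the 5 axiom).
Suppose ◇q→□◇q is valid. Take Rxy, Rxz and set V(q)={y}. Then ◇q at x, so □◇q at x, so ◇q at z, so some w with Rzw has q; w=y, i.e. Rzy. By symmetry of the argument, Ryz.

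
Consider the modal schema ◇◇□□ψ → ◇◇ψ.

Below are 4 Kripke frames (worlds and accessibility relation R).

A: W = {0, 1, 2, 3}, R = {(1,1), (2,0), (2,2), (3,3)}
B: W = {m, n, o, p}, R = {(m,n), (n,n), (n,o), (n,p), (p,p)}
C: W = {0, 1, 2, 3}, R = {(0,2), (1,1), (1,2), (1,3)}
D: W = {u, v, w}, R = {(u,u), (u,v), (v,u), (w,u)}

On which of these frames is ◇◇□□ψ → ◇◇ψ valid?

This is the axiom for a generalized confluence (Geach) condition; its first-order frame correspondent is ∀x ∀y (xR²y → ∃w (yR²w ∧ xR²w)).
A: fails — 2R²0 but no w with 0R²w and 2R²w.
B: fails — mR²o but no w with oR²w and mR²w.
C: fails — 1R²2 but no w with 2R²w and 1R²w.
D: satisfies the condition.
Valid on: D.

D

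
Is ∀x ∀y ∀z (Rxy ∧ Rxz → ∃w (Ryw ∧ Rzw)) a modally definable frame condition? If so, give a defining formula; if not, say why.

Yes: it is convergence, defined by the .2 schema ◇□p → □◇p.
Suppose ◇□p→□◇p is valid. Take Rxy, Rxz and set V(p)={w : Ryw}. Then □p at y so ◇□p at x, so □◇p at x, so ◇p at z, giving w with Rzw and Ryw.

Yes, by ◇□p → □◇p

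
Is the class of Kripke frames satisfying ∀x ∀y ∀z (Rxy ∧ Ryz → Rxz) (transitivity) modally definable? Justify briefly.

Definable; □p → □□p defines it

This is a Sahlqvist condition; the 4 axiom □p → □□p defines it.
Suppose □p→□□p is valid. Take Rxy, Ryz and set V(p)={w : Rxw}. Then □p at x, so □□p at x, so □p at y, so p at z, i.e. Rxz.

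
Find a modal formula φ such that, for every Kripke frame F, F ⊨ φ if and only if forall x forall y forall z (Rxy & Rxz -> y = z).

This is partial functionality; the standard corresponding axiom is CD: ◇r → □r.
Suppose ◇r→□r is valid. Take Rxy, Rxz and set V(r)={y}. Then ◇r at x, so □r at x, so r at z, i.e. z=y.

◇r → □r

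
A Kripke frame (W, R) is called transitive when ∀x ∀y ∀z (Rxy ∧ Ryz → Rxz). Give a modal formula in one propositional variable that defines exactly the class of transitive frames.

□q → □□q

This is transitivity; the standard corresponding axiom is 4: □q → □□q.
Suppose □q→□□q is valid. Take Rxy, Ryz and set V(q)={w : Rxw}. Then □q at x, so □□q at x, so □q at y, so q at z, i.e. Rxz.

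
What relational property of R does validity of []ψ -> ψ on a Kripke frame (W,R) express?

reflexivity

Suppose □ψ→ψ is valid. At any x set V(ψ)={w : Rxw}. Then □ψ holds at x, so ψ holds at x, i.e. Rxx.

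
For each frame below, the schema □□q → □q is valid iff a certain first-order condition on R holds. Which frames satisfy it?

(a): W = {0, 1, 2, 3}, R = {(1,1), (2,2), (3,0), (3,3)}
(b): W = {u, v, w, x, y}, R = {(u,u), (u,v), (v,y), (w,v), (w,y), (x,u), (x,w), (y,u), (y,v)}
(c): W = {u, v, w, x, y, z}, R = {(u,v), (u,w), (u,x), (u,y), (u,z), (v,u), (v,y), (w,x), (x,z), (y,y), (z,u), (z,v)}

This is the axiom for density; its first-order frame correspondent is ∀x ∀y (Rxy → ∃z (Rxz ∧ Rzy)).
(a): condition met.
(b): fails — Rxw but no z with Rxz and Rzw.
(c): fails — Ruw but no t with Rut and Rtw.
Valid on: (a).

(a)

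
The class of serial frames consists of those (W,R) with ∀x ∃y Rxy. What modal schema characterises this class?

A defining formula is □s → ◇s (the D axiom).
Suppose □s→◇s is valid. At any x set V(s)=W. Then □s at x, so ◇s at x, so x has a successor.

□s → ◇s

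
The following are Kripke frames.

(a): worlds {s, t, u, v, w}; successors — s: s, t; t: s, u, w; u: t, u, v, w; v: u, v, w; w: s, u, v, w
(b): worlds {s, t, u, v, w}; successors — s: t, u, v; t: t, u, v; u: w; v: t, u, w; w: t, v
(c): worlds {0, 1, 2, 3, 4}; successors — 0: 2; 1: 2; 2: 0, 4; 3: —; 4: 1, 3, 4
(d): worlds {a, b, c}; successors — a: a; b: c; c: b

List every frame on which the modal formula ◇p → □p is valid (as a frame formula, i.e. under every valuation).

(d)

The schema corresponds to partial functionality: ∀x ∀y ∀z (Rxy ∧ Rxz → y = z).
(a): fails — s sees both s and t.
(b): fails — s sees both t and u.
(c): fails — 2 sees both 0 and 4.
(d): satisfies the condition.
Valid on: (d).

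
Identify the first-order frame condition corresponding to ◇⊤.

seriality: ∀x ∃y Rxy

◇⊤ holds at w iff w has a successor, so frame-validity of ◇⊤ is exactly seriality. Equivalently via □ψ → ◇ψ:
Suppose □ψ→◇ψ is valid. At any x set V(ψ)=W. Then □ψ at x, so ◇ψ at x, so x has a successor.
Conversely, on a frame with seriality the schema holds at every world under every valuation.
Frame condition: ∀x ∃y Rxy.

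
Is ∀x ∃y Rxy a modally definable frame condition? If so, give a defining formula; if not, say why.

This is a Sahlqvist condition; the D axiom □r → ◇r defines it.
Suppose □r→◇r is valid. At any x set V(r)=W. Then □r at x, so ◇r at x, so x has a successor.

Yes, by □r → ◇r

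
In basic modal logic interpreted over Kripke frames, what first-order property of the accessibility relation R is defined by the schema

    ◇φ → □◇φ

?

Suppose ◇φ→□◇φ is valid. Take Rxy, Rxz and set V(φ)={y}. Then ◇φ at x, so □◇φ at x, so ◇φ at z, so some w with Rzw has φ; w=y, i.e. Rzy. By symmetry of the argument, Ryz.

The Euclidean property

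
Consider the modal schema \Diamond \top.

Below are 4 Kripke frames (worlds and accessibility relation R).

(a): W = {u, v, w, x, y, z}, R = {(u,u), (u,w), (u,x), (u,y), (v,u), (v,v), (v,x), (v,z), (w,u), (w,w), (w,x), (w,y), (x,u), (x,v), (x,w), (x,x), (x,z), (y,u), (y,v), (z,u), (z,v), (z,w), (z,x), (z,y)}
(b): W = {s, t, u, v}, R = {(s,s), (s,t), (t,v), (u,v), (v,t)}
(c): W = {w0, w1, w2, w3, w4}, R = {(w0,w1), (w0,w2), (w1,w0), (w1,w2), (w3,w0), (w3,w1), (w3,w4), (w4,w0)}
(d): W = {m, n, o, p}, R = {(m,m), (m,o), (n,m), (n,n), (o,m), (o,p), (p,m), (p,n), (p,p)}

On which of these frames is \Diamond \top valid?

This is the axiom for seriality; its first-order frame correspondent is \forall x \exists y Rxy.
(a): satisfies the condition.
(b): satisfies the condition.
(c): fails — world w2 has no successor.
(d): satisfies the condition.
Valid on: (a), (b), (d).

(a), (b), (d)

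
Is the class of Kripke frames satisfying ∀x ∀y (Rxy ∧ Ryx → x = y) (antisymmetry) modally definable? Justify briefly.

Not definable by any modal formula

Any modally definable frame class is closed under surjective bounded morphisms.
The 6-cycle (worlds w0,w1,w2,w3,w4,w5 with w0→w1→w2→w3→w4→w5→w0) is antisymmetric. Sending even-indexed worlds to s and odd-indexed worlds to t is a surjective bounded morphism onto the two-world frame with s↔t, which is not antisymmetric.
Hence antisymmetry is not modally definable.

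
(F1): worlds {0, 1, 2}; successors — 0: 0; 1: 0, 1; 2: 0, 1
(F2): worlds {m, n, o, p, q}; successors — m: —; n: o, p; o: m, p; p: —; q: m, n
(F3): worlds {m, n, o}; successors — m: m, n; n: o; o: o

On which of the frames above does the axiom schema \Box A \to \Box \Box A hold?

Frame correspondent (Sahlqvist): \forall x \forall y \forall z (Rxy \wedge Ryz \to Rxz) — i.e. transitivity.
(F1): condition met.
(F2): fails — Rno and Rom but not Rnm.
(F3): fails — Rmn and Rno but not Rmo.
Valid on: (F1).

(F1)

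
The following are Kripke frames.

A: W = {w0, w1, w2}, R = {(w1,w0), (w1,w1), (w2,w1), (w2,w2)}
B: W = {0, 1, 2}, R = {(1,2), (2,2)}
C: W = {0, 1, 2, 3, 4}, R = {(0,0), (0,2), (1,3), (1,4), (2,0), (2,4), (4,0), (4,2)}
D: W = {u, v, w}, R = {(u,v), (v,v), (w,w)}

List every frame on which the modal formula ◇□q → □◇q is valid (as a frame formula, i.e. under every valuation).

B, D

Frame correspondent (Sahlqvist): ∀x ∀y ∀z (Rxy ∧ Rxz → ∃w (Ryw ∧ Rzw)) — i.e. convergence.
A: fails — Rw1w1 and Rw1w0 but w1 and w0 have no common successor.
B: holds.
C: fails — R14 and R13 but 4 and 3 have no common successor.
D: holds.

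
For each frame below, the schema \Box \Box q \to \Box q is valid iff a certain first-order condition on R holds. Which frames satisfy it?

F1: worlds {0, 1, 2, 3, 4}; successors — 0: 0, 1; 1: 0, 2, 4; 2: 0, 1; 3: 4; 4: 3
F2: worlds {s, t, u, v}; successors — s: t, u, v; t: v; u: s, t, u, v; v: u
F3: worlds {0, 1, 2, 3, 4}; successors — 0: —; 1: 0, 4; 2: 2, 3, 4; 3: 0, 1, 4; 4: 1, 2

none

Frame correspondent (Sahlqvist): \forall x \forall y (Rxy \to \exists z (Rxz \wedge Rzy)) — i.e. density.
F1: fails — R34 but no z with R3z and Rz4.
F2: fails — Rtv but no z with Rtz and Rzv.
F3: fails — R10 but no z with R1z and Rz0.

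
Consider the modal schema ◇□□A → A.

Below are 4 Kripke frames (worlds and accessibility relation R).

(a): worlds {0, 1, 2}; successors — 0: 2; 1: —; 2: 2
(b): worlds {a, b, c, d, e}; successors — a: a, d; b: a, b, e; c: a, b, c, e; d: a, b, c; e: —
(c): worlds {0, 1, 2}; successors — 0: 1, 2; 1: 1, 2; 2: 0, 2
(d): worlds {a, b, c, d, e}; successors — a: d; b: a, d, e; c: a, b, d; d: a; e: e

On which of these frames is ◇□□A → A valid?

Frame correspondent (Sahlqvist): ∀x ∀y (xRy → ∃w (yR²w ∧ x = w)) — i.e. a generalized confluence (Geach) condition.
(a): fails — 0R2 but no w with 2R²w and 0=w.
(b): fails — bRe but no w with eR²w and b=w.
(c): condition met.
(d): fails — aRd but no w with dR²w and a=w.
Valid on: (c).

(c)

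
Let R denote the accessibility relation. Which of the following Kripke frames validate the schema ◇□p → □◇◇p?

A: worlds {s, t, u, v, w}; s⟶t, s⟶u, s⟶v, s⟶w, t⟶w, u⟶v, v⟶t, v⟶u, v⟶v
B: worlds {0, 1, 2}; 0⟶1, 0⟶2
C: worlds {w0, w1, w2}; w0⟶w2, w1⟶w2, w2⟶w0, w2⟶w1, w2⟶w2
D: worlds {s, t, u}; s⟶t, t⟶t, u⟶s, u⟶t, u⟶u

The schema corresponds to a generalized confluence (Geach) condition: ∀x ∀y ∀z ((xRy ∧ xRz) → ∃w (yRw ∧ zR²w)).
A: fails — sRt, sRt but no w* with tRw* and tR²w*.
B: fails — 0R1, 0R1 but no w with 1Rw and 1R²w.
C: condition met.
D: condition met.
Valid on: C, D.

C, D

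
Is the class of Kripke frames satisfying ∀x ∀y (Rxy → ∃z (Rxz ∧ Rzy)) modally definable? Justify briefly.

Yes — defined by □□r → □r

This is a Sahlqvist condition; the C4 axiom □□r → □r defines it.
Suppose □□r→□r is valid. Take Rxy and set V(r)={w : xR²w}. Then □□r at x, so □r at x, so r at y, i.e. ∃z(Rxz∧Rzy).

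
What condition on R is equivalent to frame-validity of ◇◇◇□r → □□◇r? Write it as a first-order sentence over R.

This is a Sahlqvist (Geach-type) schema ◇^3□^1r → □^2◇^1r.
First-order correspondent: ∀x ∀y ∀z ((xR³y ∧ xR²z) → ∃w (yRw ∧ zRw)).

∀x ∀y ∀z ((xR³y ∧ xR²z) → ∃w (yRw ∧ zRw))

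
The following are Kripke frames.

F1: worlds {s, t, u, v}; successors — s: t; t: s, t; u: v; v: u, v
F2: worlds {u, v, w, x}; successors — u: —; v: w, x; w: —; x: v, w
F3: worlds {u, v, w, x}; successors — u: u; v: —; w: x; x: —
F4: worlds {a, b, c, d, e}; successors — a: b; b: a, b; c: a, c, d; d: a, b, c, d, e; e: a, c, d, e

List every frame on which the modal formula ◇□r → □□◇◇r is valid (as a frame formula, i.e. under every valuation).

This is the axiom for a generalized confluence (Geach) condition; its first-order frame correspondent is ∀x ∀y ∀z ((xRy ∧ xR²z) → ∃w (yRw ∧ zR²w)).
F1: condition met.
F2: fails — vRw, vR²v but no t with wRt and vR²t.
F3: condition met.
F4: condition met.
Valid on: F1, F3, F4.

F1, F3, F4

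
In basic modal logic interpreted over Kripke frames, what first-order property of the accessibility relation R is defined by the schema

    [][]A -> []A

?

Suppose □□A→□A is valid. Take Rxy and set V(A)={w : xR²w}. Then □□A at x, so □A at x, so A at y, i.e. ∃z(Rxz∧Rzy).
Conversely, on a frame with density the schema holds at every world under every valuation.
So the correspondent is density.

Density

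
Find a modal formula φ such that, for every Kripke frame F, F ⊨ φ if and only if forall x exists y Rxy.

□p → ◇p

This is seriality; the standard corresponding axiom is D: □p → ◇p.
Suppose □p→◇p is valid. At any x set V(p)=W. Then □p at x, so ◇p at x, so x has a successor.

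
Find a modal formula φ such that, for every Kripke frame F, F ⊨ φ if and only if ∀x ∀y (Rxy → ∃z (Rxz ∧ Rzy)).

A defining formula is □□q → □q (the C4 axiom).
Suppose □□q→□q is valid. Take Rxy and set V(q)={w : xR²w}. Then □□q at x, so □q at x, so q at y, i.e. ∃z(Rxz∧Rzy).

□□q → □q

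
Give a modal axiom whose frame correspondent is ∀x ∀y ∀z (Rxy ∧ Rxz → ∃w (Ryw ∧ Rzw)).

◇□p → □◇p

This is convergence; the standard corresponding axiom is .2: ◇□p → □◇p.
Suppose ◇□p→□◇p is valid. Take Rxy, Rxz and set V(p)={w : Ryw}. Then □p at y so ◇□p at x, so □◇p at x, so ◇p at z, giving w with Rzw and Ryw.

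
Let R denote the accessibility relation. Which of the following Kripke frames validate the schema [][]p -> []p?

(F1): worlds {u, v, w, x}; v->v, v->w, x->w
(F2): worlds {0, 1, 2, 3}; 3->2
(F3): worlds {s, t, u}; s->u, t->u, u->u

This is the axiom for density; its first-order frame correspondent is forall x forall y (Rxy -> exists z (Rxz & Rzy)).
(F1): fails — Rxw but no z with Rxz and Rzw.
(F2): fails — R32 but no z with R3z and Rz2.
(F3): satisfies the condition.

(F3)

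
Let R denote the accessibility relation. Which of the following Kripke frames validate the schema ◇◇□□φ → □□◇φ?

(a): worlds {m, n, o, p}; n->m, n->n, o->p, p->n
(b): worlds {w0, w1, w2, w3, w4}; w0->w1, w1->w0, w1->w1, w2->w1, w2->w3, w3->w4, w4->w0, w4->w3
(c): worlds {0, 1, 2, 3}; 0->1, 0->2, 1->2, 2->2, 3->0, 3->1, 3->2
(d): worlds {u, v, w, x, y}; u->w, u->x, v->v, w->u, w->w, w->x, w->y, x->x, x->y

Frame correspondent (Sahlqvist): ∀x ∀y ∀z ((xR²y ∧ xR²z) → ∃w (yR²w ∧ zRw)) — i.e. a generalized confluence (Geach) condition.
(a): fails — nR²m, nR²m but no w with mR²w and mRw.
(b): fails — w2R²w4, w2R²w4 but no w with w4R²w and w4Rw.
(c): condition met.
(d): fails — uR²u, uR²y but no t with uR²t and yRt.
Valid on: (c).

(c)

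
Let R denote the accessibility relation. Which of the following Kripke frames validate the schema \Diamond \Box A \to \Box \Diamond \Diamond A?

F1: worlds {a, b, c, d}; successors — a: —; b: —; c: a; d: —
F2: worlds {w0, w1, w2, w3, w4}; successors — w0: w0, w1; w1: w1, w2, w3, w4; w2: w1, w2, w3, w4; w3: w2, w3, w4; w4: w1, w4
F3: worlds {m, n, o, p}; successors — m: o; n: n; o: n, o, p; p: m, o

This is the axiom for a generalized confluence (Geach) condition; its first-order frame correspondent is \forall x \forall y \forall z ((xRy \wedge xRz) \to \exists w (yRw \wedge z R^2 w)).
F1: fails — cRa, cRa but no w with aRw and aR²w.
F2: satisfies the condition.
F3: fails — oRp, oRn but no w with pRw and nR²w.
Valid on: F2.

F2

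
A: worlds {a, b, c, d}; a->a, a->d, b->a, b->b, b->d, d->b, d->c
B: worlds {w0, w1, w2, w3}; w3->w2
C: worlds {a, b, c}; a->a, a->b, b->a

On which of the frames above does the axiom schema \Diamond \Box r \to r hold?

C

This is the axiom for symmetry; its first-order frame correspondent is \forall x \forall y (Rxy \to Ryx).
A: fails — Rdc but not Rcd.
B: fails — Rw3w2 but not Rw2w3.
C: condition met.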